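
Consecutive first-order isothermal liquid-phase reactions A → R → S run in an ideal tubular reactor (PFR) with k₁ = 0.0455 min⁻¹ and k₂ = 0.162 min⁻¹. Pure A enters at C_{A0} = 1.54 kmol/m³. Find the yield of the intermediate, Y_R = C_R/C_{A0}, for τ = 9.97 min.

0.170

Solving the coupled first-order balances gives C_R(τ) = [k₁/(k₂−k₁)]·C_{A0}·(e^(−k₁τ) − e^(−k₂τ)).
e^(−k₁τ) = e^(−0.0455×9.97) = e^(−0.4536) = 0.6353; e^(−k₂τ) = e^(−1.615) = 0.1989.
C_R = 0.0455×1.54/(0.162−0.0455) × (0.6353−0.1989) = 0.6015×0.4365 = 0.2625 kmol/m³.
Y_R = C_R/C_{A0} = 0.2625/1.54 = 0.170.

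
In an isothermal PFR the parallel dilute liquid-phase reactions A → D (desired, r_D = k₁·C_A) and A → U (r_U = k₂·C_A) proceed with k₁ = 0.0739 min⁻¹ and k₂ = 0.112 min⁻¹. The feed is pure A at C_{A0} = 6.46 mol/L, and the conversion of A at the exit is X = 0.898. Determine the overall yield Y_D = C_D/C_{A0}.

C_A = C_{A0}(1−X) = 0.6589 mol/L.
Both paths are first order in A, so the instantaneous fraction to D is constant: dC_D/d(−C_A) = k₁/(k₁+k₂) = 0.3975.
C_D = 0.3975·(C_{A0}−C_A) = 0.3975×5.801 = 2.31 mol/L.
Y_D = C_D/C_{A0} = 2.306/6.46 = 0.357.

0.357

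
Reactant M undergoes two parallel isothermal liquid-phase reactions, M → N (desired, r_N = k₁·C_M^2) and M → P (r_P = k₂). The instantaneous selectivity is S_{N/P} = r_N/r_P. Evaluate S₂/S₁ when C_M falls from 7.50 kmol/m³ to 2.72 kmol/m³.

S_{N/P} = (k₁/k₂)·C_M^2, so S₂/S₁ = (C_{M,2}/C_{M,1})^2.
= (2.72/7.50)^2 = (0.3627)^2 = 0.132.

0.132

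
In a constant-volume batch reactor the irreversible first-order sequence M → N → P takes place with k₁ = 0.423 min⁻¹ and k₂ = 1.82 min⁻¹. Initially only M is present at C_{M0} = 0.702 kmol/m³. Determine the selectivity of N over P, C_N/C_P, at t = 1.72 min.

For first-order series with pure M initially, C_N(t) = k₁C_{M0}/(k₂−k₁)·(e^(−k₁t) − e^(−k₂t)).
e^(−k₁t) = e^(−0.423×1.72) = e^(−0.7276) = 0.4831; e^(−k₂t) = e^(−3.130) = 0.04370.
C_N = 0.423×0.702/(1.82−0.423) × (0.4831−0.04370) = 0.2126×0.4394 = 0.09340 kmol/m³.
C_M = C_{M0}e^(−k₁t) = 0.3391 kmol/m³, so C_P = C_{M0}−C_M−C_N = 0.2695 kmol/m³; C_N/C_P = 0.347.

0.347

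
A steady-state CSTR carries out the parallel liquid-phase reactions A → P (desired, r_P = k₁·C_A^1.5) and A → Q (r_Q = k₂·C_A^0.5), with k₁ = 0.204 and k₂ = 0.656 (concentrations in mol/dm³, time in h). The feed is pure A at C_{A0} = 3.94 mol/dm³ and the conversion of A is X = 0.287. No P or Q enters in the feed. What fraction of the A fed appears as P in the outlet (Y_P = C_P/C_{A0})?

Exit C_A = C_{A0}(1−X) = 3.94×0.713 = 2.809 mol/dm³.
A CSTR operates uniformly at the exit composition, giving r_P = 0.9605 and r_Q = 1.100 (each k·C_A^n at C_A = 2.809).
Fraction of consumed A going to P: r_P/(r_P+r_Q) = 0.4663.
C_P = 0.4663·C_{A0}·X = 0.4663×3.94×0.287 = 0.527 mol/dm³; Y_P = C_P/C_{A0} = 0.134.

0.134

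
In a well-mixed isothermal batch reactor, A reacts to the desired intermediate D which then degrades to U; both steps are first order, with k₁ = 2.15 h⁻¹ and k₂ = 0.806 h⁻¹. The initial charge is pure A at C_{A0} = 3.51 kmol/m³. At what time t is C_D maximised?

For first-order series the maximum of C_D occurs at t_opt = ln(k₂/k₁)/(k₂−k₁).
= ln(0.806/2.15)/(0.806−2.15) = ln(0.3749)/-1.344 = -0.9811/-1.344 = 0.730 h.

0.730 h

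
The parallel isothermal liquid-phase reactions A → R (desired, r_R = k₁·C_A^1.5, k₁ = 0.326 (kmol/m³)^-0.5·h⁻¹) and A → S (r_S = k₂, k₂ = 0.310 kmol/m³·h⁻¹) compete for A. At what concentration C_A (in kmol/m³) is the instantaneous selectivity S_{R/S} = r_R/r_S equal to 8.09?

3.90 kmol/m³

S_{R/S} = (k₁/k₂)·C_A^1.5 ⇒ C_A = (S·k₂/k₁)^(1/1.5).
= (8.09×0.310/0.326)^(0.6667) = (7.693)^(0.6667) = 3.90 kmol/m³.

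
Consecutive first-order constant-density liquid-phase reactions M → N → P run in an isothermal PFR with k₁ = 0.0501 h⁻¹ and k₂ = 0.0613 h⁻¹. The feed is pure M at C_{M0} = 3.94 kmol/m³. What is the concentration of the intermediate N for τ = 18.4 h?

For first-order series with pure M initially, C_N(τ) = k₁C_{M0}/(k₂−k₁)·(e^(−k₁τ) − e^(−k₂τ)).
e^(−k₁τ) = e^(−0.0501×18.4) = e^(−0.9218) = 0.3978; e^(−k₂τ) = e^(−1.128) = 0.3237.
C_N = 0.0501×3.94/(0.0613−0.0501) × (0.3978−0.3237) = 17.62×0.07408 = 1.306 kmol/m³.

1.31 kmol/m³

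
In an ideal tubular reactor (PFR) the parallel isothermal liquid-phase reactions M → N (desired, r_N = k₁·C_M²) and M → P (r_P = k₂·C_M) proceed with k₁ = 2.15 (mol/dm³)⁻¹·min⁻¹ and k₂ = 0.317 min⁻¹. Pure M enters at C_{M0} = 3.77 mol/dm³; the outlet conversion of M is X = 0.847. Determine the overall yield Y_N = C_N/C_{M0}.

0.781

C_M = C_{M0}(1−X) = 0.5768 mol/dm³.
Along a PFR/batch, dC_P/dC_M = −r_P/(r_N+r_P) = −k₂/(k₂+k₁·C_M).
Integrating from C_{M0} to C_M: C_P = (0.317/2.15)·ln[(0.317+2.15·3.77)/(0.317+2.15·0.577)] = 0.1474·ln(8.422/1.557) = 0.2489 mol/dm³.
Then C_N = (C_{M0}−C_M) − C_P = 3.193 − 0.2489 = 2.944 mol/dm³.
Y_N = C_N/C_{M0} = 2.944/3.77 = 0.781.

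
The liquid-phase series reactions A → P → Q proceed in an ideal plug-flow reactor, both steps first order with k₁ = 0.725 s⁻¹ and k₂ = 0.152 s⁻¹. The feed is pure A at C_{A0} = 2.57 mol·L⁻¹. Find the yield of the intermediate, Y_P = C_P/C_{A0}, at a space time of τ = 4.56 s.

0.586

The intermediate concentration in a first-order A→B→C sequence is C_P = k₁C_{A0}(e^(−k₁τ) − e^(−k₂τ))/(k₂−k₁).
e^(−k₁τ) = e^(−0.725×4.56) = e^(−3.306) = 0.03666; e^(−k₂τ) = e^(−0.6931) = 0.5000.
C_P = 0.725×2.57/(0.152−0.725) × (0.03666−0.5000) = (-3.252)×(-0.4634) = 1.507 mol·L⁻¹.
Y_P = C_P/C_{A0} = 1.507/2.57 = 0.586.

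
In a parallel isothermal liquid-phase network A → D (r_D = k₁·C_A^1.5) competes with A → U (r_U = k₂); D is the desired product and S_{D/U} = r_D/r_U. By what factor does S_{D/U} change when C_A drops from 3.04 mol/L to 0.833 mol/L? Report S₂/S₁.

0.143

S_{D/U} = (k₁/k₂)·C_A^1.5, so S₂/S₁ = (C_{A,2}/C_{A,1})^1.5.
= (0.833/3.04)^1.5 = (0.2740)^1.5 = 0.143.
Selectivity toward D falls as C_A falls — high-concentration operation is favoured.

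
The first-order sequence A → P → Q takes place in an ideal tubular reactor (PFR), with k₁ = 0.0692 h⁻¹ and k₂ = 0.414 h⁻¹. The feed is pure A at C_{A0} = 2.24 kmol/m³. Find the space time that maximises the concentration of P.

For first-order series the maximum of C_P occurs at τ_opt = ln(k₂/k₁)/(k₂−k₁).
= ln(0.414/0.0692)/(0.414−0.0692) = ln(5.983)/0.3448 = 1.789/0.3448 = 5.19 h.

5.19 h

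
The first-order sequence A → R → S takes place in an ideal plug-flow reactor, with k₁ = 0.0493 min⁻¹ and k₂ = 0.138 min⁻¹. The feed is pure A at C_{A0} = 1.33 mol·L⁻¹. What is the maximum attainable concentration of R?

0.268 mol·L⁻¹

At the optimum, C_{R,max}/C_{A0} = (k₁/k₂)^[k₂/(k₂−k₁)].
= (0.0493/0.138)^(0.138/(0.138−0.0493)) = (0.3572)^(1.556) = 0.2016.
C_{R,max} = 0.2016×1.33 = 0.268 mol·L⁻¹.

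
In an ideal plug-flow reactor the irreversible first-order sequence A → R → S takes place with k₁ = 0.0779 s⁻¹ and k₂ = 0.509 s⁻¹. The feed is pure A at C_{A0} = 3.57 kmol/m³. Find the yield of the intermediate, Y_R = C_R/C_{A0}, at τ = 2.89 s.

For first-order series with pure A initially, C_R(τ) = k₁C_{A0}/(k₂−k₁)·(e^(−k₁τ) − e^(−k₂τ)).
e^(−k₁τ) = e^(−0.0779×2.89) = e^(−0.2251) = 0.7984; e^(−k₂τ) = e^(−1.471) = 0.2297.
C_R = 0.0779×3.57/(0.509−0.0779) × (0.7984−0.2297) = 0.6451×0.5687 = 0.3669 kmol/m³.
Y_R = C_R/C_{A0} = 0.3669/3.57 = 0.103.

0.103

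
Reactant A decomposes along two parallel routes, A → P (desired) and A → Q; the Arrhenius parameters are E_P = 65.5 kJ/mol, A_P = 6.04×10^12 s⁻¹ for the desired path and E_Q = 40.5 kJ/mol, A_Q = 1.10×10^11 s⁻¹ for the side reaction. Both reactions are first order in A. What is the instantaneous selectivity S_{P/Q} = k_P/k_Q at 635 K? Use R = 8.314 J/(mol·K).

With equal orders, S_{P/Q} = k_P/k_Q = (A_P/A_Q)·exp[(E_Q−E_P)/(RT)].
(E_Q−E_P)/(RT) = (40.5−65.5)×10³/(8.314×635) = -25000/5279 = -4.735.
k_P/k_Q = (6.04×10^12/1.10×10^11)·exp(-4.735) = 54.91 × 0.008779 = 0.482.
Since E_P > E_Q, raising the temperature improves selectivity toward P.

0.482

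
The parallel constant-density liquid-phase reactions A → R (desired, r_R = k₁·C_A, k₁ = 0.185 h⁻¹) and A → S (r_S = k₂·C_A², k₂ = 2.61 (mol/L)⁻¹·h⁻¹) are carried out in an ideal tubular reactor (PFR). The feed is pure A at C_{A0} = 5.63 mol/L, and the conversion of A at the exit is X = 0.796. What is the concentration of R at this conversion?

0.109 mol/L

C_A = C_{A0}(1−X) = 1.149 mol/L.
Along a PFR/batch, dC_R/dC_A = −r_R/(r_R+r_S) = −k₁/(k₁+k₂·C_A).
Integrating from C_{A0} to C_A: C_R = (0.185/2.61)·ln[(0.185+2.61·5.63)/(0.185+2.61·1.15)] = 0.07088·ln(14.88/3.183) = 0.1093 mol/L.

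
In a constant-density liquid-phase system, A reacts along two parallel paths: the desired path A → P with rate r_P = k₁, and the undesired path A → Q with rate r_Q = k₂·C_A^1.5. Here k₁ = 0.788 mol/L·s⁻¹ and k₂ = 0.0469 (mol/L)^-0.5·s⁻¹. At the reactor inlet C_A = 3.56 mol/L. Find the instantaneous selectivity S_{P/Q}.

2.50

S_{P/Q} = r_P/r_Q = (k₁)/(k₂·C_A^1.5) = (k₁/k₂)·C_A^-1.5.
= (0.788) / (0.0469×3.560^1.5) = 0.7880/0.3150 = 2.50.
The undesired path is higher order in A, so low C_A (CSTR or dilute feed) favours P.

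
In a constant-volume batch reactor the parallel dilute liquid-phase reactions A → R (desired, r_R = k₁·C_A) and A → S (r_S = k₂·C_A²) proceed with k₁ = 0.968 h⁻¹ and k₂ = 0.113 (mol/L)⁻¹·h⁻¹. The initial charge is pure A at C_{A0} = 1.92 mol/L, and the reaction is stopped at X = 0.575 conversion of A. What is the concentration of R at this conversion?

C_A = C_{A0}(1−X) = 0.8160 mol/L.
Along a PFR/batch, dC_R/dC_A = −r_R/(r_R+r_S) = −k₁/(k₁+k₂·C_A).
Integrating from C_{A0} to C_A: C_R = (0.968/0.113)·ln[(0.968+0.113·1.92)/(0.968+0.113·0.816)] = 8.566·ln(1.185/1.060) = 0.9530 mol/L.

0.953 mol/L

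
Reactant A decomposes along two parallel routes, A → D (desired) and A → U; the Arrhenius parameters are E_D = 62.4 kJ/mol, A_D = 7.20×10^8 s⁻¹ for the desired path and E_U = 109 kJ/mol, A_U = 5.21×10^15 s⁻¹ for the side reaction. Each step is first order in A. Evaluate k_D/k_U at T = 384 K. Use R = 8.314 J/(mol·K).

0.302

k_D/k_U = (A_D/A_U)·exp[−(E_D−E_U)/(RT)] = (A_D/A_U)·exp[(E_U−E_D)/(RT)].
(E_U−E_D)/(RT) = (109−62.4)×10³/(8.314×384) = 46600/3193 = 14.60.
k_D/k_U = (7.20×10^8/5.21×10^15)·exp(14.60) = 1.382×10^-7 × 2.183×10^6 = 0.302.
Since E_D < E_U, lowering the temperature improves selectivity toward D.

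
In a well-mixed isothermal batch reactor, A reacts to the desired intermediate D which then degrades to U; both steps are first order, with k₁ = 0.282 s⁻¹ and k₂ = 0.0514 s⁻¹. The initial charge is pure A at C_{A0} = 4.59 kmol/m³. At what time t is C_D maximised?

For first-order series the maximum of C_D occurs at t_opt = ln(k₂/k₁)/(k₂−k₁).
= ln(0.0514/0.282)/(0.0514−0.282) = ln(0.1823)/-0.2306 = -1.702/-0.2306 = 7.38 s.

7.38 s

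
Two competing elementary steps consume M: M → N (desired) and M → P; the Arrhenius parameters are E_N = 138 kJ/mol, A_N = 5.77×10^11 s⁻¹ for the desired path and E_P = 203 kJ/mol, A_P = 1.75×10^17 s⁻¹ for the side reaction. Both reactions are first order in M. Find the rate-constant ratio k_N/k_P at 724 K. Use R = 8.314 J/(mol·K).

0.161

Since both paths have the same order in M, the concentration cancels and S_{N/P} = k_N/k_P = (A_N/A_P)·exp[(E_P−E_N)/(RT)].
(E_P−E_N)/(RT) = (203−138)×10³/(8.314×724) = 65000/6019 = 10.80.
k_N/k_P = (5.77×10^11/1.75×10^17)·exp(10.80) = 3.297×10^-6 × 48949 = 0.161.
Since E_N < E_P, lowering the temperature improves selectivity toward N.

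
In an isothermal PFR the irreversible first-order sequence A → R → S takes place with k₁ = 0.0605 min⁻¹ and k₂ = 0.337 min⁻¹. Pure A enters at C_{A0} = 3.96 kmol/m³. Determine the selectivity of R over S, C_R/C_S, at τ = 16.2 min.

For first-order series with pure A initially, C_R(τ) = k₁C_{A0}/(k₂−k₁)·(e^(−k₁τ) − e^(−k₂τ)).
e^(−k₁τ) = e^(−0.0605×16.2) = e^(−0.9801) = 0.3753; e^(−k₂τ) = e^(−5.459) = 0.004256.
C_R = 0.0605×3.96/(0.337−0.0605) × (0.3753−0.004256) = 0.8665×0.3710 = 0.3215 kmol/m³.
C_A = C_{A0}e^(−k₁τ) = 1.486 kmol/m³, so C_S = C_{A0}−C_A−C_R = 2.152 kmol/m³; C_R/C_S = 0.149.

0.149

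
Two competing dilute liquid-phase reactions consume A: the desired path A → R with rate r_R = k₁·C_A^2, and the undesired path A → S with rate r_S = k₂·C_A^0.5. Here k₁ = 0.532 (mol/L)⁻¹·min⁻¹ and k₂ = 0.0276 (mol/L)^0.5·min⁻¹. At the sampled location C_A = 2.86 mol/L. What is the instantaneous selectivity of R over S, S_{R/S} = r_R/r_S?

S_{R/S} = r_R/r_S = (k₁·C_A^2)/(k₂·C_A^0.5) = (k₁/k₂)·C_A^1.5.
= (0.532×2.860^2) / (0.0276×2.860^0.5) = 4.352/0.04668 = 93.2.
Since the desired path is higher order in A, keeping C_A high (PFR or concentrated feed) favours R.

93.2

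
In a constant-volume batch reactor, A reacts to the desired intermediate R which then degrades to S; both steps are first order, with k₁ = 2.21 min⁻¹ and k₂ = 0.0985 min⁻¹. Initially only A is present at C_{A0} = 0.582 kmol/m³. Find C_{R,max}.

At the optimum, C_{R,max}/C_{A0} = (k₁/k₂)^[k₂/(k₂−k₁)].
= (2.21/0.0985)^(0.0985/(0.0985−2.21)) = (22.44)^(-0.04665) = 0.8649.
C_{R,max} = 0.8649×0.582 = 0.503 kmol/m³.

0.503 kmol/m³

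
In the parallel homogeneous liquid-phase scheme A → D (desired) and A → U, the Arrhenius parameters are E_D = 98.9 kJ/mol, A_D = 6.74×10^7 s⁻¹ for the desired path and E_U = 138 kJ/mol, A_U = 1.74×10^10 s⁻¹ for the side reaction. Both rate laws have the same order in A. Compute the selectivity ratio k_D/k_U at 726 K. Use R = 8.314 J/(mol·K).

2.52

Since both paths have the same order in A, the concentration cancels and S_{D/U} = k_D/k_U = (A_D/A_U)·exp[(E_U−E_D)/(RT)].
(E_U−E_D)/(RT) = (138−98.9)×10³/(8.314×726) = 39100/6036 = 6.478.
k_D/k_U = (6.74×10^7/1.74×10^10)·exp(6.478) = 0.003874 × 650.6 = 2.52.
Since E_D < E_U, lowering the temperature improves selectivity toward D.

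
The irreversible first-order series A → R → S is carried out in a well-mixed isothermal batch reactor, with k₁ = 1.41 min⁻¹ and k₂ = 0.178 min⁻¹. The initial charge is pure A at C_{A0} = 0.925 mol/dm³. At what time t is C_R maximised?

1.68 min

For first-order series the maximum of C_R occurs at t_opt = ln(k₂/k₁)/(k₂−k₁).
= ln(0.178/1.41)/(0.178−1.41) = ln(0.1262)/-1.232 = -2.070/-1.232 = 1.68 min.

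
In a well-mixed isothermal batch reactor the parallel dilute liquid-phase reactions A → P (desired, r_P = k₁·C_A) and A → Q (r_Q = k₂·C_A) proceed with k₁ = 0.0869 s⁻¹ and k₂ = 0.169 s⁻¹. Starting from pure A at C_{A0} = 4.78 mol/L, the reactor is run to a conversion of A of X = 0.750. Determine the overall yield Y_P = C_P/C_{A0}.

0.255

C_A = C_{A0}(1−X) = 1.195 mol/L.
Both paths are first order in A, so the instantaneous fraction to P is constant: dC_P/d(−C_A) = k₁/(k₁+k₂) = 0.3396.
C_P = 0.3396·(C_{A0}−C_A) = 0.3396×3.585 = 1.22 mol/L.
Y_P = C_P/C_{A0} = 1.217/4.78 = 0.255.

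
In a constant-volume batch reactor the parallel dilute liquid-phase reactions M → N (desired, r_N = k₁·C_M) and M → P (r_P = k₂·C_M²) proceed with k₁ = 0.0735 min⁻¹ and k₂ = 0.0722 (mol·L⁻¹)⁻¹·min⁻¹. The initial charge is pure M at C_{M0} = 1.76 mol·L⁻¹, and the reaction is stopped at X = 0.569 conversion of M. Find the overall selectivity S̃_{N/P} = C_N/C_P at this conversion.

0.833

C_M = C_{M0}(1−X) = 0.7586 mol·L⁻¹.
Along a PFR/batch, dC_N/dC_M = −r_N/(r_N+r_P) = −k₁/(k₁+k₂·C_M).
Integrating from C_{M0} to C_M: C_N = (0.0735/0.0722)·ln[(0.0735+0.0722·1.76)/(0.0735+0.0722·0.759)] = 1.018·ln(0.2006/0.1283) = 0.4551 mol·L⁻¹.
C_P = (C_{M0}−C_M)−C_N = 0.5463 mol·L⁻¹; S̃_{N/P} = 0.4551/0.5463 = 0.833.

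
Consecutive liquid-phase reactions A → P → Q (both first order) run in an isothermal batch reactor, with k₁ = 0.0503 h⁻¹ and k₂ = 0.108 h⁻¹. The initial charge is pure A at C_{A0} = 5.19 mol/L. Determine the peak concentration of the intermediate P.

1.24 mol/L

For a first-order series the maximum intermediate yield is C_{P,max}/C_{A0} = (k₁/k₂)^[k₂/(k₂−k₁)].
= (0.0503/0.108)^(0.108/(0.108−0.0503)) = (0.4657)^(1.872) = 0.2392.
C_{P,max} = 0.2392×5.19 = 1.24 mol/L.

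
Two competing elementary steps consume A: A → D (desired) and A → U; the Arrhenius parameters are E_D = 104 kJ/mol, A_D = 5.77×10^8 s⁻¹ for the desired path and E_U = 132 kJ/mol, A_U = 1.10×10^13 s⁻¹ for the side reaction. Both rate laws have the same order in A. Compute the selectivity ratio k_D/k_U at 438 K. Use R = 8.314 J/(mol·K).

0.115

Since both paths have the same order in A, the concentration cancels and S_{D/U} = k_D/k_U = (A_D/A_U)·exp[(E_U−E_D)/(RT)].
(E_U−E_D)/(RT) = (132−104)×10³/(8.314×438) = 28000/3642 = 7.689.
k_D/k_U = (5.77×10^8/1.10×10^13)·exp(7.689) = 5.245×10^-5 × 2184 = 0.115.
Since E_D < E_U, lowering the temperature improves selectivity toward D.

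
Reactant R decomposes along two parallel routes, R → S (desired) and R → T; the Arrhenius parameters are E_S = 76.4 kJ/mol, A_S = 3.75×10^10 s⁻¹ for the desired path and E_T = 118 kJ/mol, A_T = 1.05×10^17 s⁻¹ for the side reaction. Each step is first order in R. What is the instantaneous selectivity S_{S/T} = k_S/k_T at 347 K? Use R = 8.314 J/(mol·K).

0.653

With equal orders, S_{S/T} = k_S/k_T = (A_S/A_T)·exp[(E_T−E_S)/(RT)].
(E_T−E_S)/(RT) = (118−76.4)×10³/(8.314×347) = 41600/2885 = 14.42.
k_S/k_T = (3.75×10^10/1.05×10^17)·exp(14.42) = 3.571×10^-7 × 1.830×10^6 = 0.653.
Since E_S < E_T, lowering the temperature improves selectivity toward S.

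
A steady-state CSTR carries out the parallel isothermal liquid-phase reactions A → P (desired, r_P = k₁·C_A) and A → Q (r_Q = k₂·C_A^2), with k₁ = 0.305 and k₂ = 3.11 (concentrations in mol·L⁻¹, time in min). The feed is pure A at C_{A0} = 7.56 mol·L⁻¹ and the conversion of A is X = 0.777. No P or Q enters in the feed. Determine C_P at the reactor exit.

Exit C_A = C_{A0}(1−X) = 7.56×0.223 = 1.686 mol·L⁻¹.
Rates in a CSTR are evaluated at the outlet concentration: r_P = 0.305×1.686 = 0.5142, r_Q = 3.11×1.686^2 = 8.839.
Fraction of consumed A going to P: r_P/(r_P+r_Q) = 0.05497.
C_P = 0.05497·C_{A0}·X = 0.05497×7.56×0.777 = 0.323 mol·L⁻¹.

0.323 mol·L⁻¹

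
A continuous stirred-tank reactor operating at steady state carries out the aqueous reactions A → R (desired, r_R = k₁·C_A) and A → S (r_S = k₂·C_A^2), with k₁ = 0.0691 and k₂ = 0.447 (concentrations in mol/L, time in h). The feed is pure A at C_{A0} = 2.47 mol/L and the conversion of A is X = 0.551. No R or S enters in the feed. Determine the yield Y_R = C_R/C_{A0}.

Exit C_A = C_{A0}(1−X) = 2.47×0.449 = 1.109 mol/L.
In a CSTR the entire volume is at exit conditions, so r_R = 0.0691×1.109 = 0.07663 and r_S = 0.447×1.109^2 = 0.5498.
Fraction of consumed A going to R: r_R/(r_R+r_S) = 0.1223.
C_R = 0.1223·C_{A0}·X = 0.1223×2.47×0.551 = 0.166 mol/L; Y_R = C_R/C_{A0} = 0.0674.

0.0674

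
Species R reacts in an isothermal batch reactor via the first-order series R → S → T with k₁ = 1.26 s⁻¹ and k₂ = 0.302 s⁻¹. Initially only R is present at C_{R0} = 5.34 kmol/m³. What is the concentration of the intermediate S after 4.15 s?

1.97 kmol/m³

Solving the coupled first-order balances gives C_S(t) = [k₁/(k₂−k₁)]·C_{R0}·(e^(−k₁t) − e^(−k₂t)).
e^(−k₁t) = e^(−1.26×4.15) = e^(−5.229) = 0.005359; e^(−k₂t) = e^(−1.253) = 0.2856.
C_S = 1.26×5.34/(0.302−1.26) × (0.005359−0.2856) = (-7.023)×(-0.2802) = 1.968 kmol/m³.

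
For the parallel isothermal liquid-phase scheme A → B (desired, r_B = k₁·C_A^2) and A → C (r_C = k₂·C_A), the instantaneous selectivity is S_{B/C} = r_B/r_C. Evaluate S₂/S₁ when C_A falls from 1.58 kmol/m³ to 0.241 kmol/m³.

S_{B/C} = (k₁/k₂)·C_A, so S₂/S₁ = (C_{A,2}/C_{A,1}).
= 0.241/1.58 = 0.153.

0.153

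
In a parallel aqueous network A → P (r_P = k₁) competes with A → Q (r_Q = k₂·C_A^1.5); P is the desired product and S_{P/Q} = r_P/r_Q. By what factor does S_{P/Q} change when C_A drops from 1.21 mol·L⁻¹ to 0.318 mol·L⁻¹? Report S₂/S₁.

7.42

S_{P/Q} = (k₁/k₂)·C_A^-1.5, so S₂/S₁ = (C_{A,2}/C_{A,1})^-1.5.
= (0.318/1.21)^(-1.5) = (0.2628)^(-1.5) = 7.42.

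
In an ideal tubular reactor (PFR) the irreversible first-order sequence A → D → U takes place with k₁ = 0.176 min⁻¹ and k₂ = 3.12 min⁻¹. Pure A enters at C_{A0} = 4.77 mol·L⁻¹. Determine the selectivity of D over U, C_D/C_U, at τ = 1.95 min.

The intermediate concentration in a first-order A→B→C sequence is C_D = k₁C_{A0}(e^(−k₁τ) − e^(−k₂τ))/(k₂−k₁).
e^(−k₁τ) = e^(−0.176×1.95) = e^(−0.3432) = 0.7095; e^(−k₂τ) = e^(−6.084) = 0.002279.
C_D = 0.176×4.77/(3.12−0.176) × (0.7095−0.002279) = 0.2852×0.7072 = 0.2017 mol·L⁻¹.
C_A = C_{A0}e^(−k₁τ) = 3.384 mol·L⁻¹, so C_U = C_{A0}−C_A−C_D = 1.184 mol·L⁻¹; C_D/C_U = 0.170.

0.170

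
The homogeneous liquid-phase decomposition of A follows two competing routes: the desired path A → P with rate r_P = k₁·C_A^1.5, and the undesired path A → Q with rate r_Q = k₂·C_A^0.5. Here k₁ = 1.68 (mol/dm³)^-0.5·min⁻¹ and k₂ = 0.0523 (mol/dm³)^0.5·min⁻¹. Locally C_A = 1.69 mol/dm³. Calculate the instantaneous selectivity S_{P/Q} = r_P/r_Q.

S_{P/Q} = r_P/r_Q = (k₁·C_A^1.5)/(k₂·C_A^0.5) = (k₁/k₂)·C_A.
= (1.68×1.690^1.5) / (0.0523×1.690^0.5) = 3.691/0.06799 = 54.3.
Since the desired path is higher order in A, keeping C_A high (PFR or concentrated feed) favours P.

54.3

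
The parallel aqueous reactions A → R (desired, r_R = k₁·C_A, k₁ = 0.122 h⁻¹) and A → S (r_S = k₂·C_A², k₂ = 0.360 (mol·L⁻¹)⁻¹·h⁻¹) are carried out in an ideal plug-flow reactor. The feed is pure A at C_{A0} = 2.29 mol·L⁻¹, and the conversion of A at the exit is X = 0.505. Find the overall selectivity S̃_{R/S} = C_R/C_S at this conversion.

0.205

C_A = C_{A0}(1−X) = 1.134 mol·L⁻¹.
Along a PFR/batch, dC_R/dC_A = −r_R/(r_R+r_S) = −k₁/(k₁+k₂·C_A).
Integrating from C_{A0} to C_A: C_R = (0.122/0.360)·ln[(0.122+0.360·2.29)/(0.122+0.360·1.13)] = 0.3389·ln(0.9464/0.5301) = 0.1964 mol·L⁻¹.
C_S = (C_{A0}−C_A)−C_R = 0.9600 mol·L⁻¹; S̃_{R/S} = 0.1964/0.9600 = 0.205.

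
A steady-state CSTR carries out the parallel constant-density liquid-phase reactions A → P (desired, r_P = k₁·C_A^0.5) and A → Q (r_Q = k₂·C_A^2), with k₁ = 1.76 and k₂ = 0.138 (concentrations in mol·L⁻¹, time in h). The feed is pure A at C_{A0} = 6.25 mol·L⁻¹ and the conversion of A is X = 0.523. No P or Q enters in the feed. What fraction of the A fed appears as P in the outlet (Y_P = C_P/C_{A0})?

0.373

Exit C_A = C_{A0}(1−X) = 6.25×0.477 = 2.981 mol·L⁻¹.
In a CSTR the entire volume is at exit conditions, so r_P = 1.76×2.981^0.5 = 3.039 and r_Q = 0.138×2.981^2 = 1.227.
Fraction of consumed A going to P: r_P/(r_P+r_Q) = 0.7124.
C_P = 0.7124·C_{A0}·X = 0.7124×6.25×0.523 = 2.33 mol·L⁻¹; Y_P = C_P/C_{A0} = 0.373.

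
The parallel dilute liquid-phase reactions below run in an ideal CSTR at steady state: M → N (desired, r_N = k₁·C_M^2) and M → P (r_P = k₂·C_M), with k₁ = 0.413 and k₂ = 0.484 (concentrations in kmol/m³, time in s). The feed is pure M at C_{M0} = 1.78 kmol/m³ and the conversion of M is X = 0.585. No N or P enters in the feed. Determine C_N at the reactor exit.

0.403 kmol/m³

Exit C_M = C_{M0}(1−X) = 1.78×0.415 = 0.7387 kmol/m³.
A CSTR operates uniformly at the exit composition, giving r_N = 0.2254 and r_P = 0.3575 (each k·C_M^n at C_M = 0.7387).
Fraction of consumed M going to N: r_N/(r_N+r_P) = 0.3866.
C_N = 0.3866·C_{M0}·X = 0.3866×1.78×0.585 = 0.403 kmol/m³.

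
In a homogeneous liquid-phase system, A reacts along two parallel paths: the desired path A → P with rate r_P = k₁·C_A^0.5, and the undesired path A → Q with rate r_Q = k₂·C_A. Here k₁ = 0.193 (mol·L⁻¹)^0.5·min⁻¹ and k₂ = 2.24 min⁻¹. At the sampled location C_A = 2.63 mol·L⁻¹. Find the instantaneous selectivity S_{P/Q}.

S_{P/Q} = r_P/r_Q = (k₁·C_A^0.5)/(k₂·C_A) = (k₁/k₂)·C_A^-0.5.
= (0.193×2.630^0.5) / (2.24×2.630) = 0.3130/5.891 = 0.0531.
The undesired path is higher order in A, so low C_A (CSTR or dilute feed) favours P.

0.0531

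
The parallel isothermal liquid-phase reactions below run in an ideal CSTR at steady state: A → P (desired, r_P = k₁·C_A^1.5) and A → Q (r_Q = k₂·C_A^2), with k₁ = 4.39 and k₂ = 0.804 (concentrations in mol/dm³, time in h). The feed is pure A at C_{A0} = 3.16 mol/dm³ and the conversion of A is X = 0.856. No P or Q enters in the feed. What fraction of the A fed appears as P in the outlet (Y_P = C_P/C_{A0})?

0.762

Exit C_A = C_{A0}(1−X) = 3.16×0.144 = 0.4550 mol/dm³.
Rates in a CSTR are evaluated at the outlet concentration: r_P = 4.39×0.4550^1.5 = 1.348, r_Q = 0.804×0.4550^2 = 0.1665.
Fraction of consumed A going to P: r_P/(r_P+r_Q) = 0.8900.
C_P = 0.8900·C_{A0}·X = 0.8900×3.16×0.856 = 2.41 mol/dm³; Y_P = C_P/C_{A0} = 0.762.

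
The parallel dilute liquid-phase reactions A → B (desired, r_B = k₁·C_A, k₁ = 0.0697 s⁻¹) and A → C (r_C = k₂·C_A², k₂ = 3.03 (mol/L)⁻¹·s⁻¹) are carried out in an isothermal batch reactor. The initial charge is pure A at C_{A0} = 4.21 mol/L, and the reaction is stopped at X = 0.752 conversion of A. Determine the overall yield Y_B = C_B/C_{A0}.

C_A = C_{A0}(1−X) = 1.044 mol/L.
Along a PFR/batch, dC_B/dC_A = −r_B/(r_B+r_C) = −k₁/(k₁+k₂·C_A).
Integrating from C_{A0} to C_A: C_B = (0.0697/3.03)·ln[(0.0697+3.03·4.21)/(0.0697+3.03·1.04)] = 0.02300·ln(12.83/3.233) = 0.03170 mol/L.
Y_B = C_B/C_{A0} = 0.03170/4.21 = 0.00753.

0.00753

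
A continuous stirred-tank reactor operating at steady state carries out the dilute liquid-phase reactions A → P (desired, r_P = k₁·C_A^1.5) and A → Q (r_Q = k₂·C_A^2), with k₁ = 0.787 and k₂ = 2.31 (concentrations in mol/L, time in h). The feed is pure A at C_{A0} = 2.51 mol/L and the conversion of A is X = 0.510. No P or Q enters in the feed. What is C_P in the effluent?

0.301 mol/L

Exit C_A = C_{A0}(1−X) = 2.51×0.490 = 1.230 mol/L.
Rates in a CSTR are evaluated at the outlet concentration: r_P = 0.787×1.230^1.5 = 1.073, r_Q = 2.31×1.230^2 = 3.494.
Fraction of consumed A going to P: r_P/(r_P+r_Q) = 0.2350.
C_P = 0.2350·C_{A0}·X = 0.2350×2.51×0.510 = 0.301 mol/L.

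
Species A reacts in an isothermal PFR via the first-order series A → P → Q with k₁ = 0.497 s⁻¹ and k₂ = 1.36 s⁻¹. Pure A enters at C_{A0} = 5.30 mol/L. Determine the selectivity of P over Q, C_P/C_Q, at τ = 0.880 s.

Solving the coupled first-order balances gives C_P(τ) = [k₁/(k₂−k₁)]·C_{A0}·(e^(−k₁τ) − e^(−k₂τ)).
e^(−k₁τ) = e^(−0.497×0.880) = e^(−0.4374) = 0.6457; e^(−k₂τ) = e^(−1.197) = 0.3022.
C_P = 0.497×5.30/(1.36−0.497) × (0.6457−0.3022) = 3.052×0.3436 = 1.049 mol/L.
C_A = C_{A0}e^(−k₁τ) = 3.422 mol/L, so C_Q = C_{A0}−C_A−C_P = 0.8289 mol/L; C_P/C_Q = 1.27.

1.27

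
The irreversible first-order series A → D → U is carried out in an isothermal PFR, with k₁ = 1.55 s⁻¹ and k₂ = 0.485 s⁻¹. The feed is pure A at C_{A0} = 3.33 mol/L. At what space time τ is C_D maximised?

The intermediate peaks when r₁ = r₂, i.e. k₁e^(−k₁τ) = k₂e^(−k₂τ), giving τ_opt = ln(k₂/k₁)/(k₂−k₁).
= ln(0.485/1.55)/(0.485−1.55) = ln(0.3129)/-1.065 = -1.162/-1.065 = 1.09 s.

1.09 s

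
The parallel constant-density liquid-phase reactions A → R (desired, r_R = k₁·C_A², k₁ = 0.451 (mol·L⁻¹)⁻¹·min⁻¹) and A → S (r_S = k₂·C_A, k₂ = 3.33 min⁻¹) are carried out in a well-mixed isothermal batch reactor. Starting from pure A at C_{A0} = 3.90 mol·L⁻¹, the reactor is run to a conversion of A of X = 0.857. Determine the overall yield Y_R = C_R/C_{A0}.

C_A = C_{A0}(1−X) = 0.5577 mol·L⁻¹.
Along a PFR/batch, dC_S/dC_A = −r_S/(r_R+r_S) = −k₂/(k₂+k₁·C_A).
Integrating from C_{A0} to C_A: C_S = (3.33/0.451)·ln[(3.33+0.451·3.90)/(3.33+0.451·0.558)] = 7.384·ln(5.089/3.582) = 2.594 mol·L⁻¹.
Then C_R = (C_{A0}−C_A) − C_S = 3.342 − 2.594 = 0.7486 mol·L⁻¹.
Y_R = C_R/C_{A0} = 0.7486/3.90 = 0.192.

0.192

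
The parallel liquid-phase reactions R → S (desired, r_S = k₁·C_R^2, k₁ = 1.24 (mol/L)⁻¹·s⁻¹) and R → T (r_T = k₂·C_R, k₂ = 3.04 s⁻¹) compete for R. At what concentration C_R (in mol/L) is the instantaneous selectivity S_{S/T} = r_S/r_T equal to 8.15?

20.0 mol/L

S_{S/T} = (k₁/k₂)·C_R ⇒ C_R = S·k₂/k₁.
= 8.15×3.04/1.24 = 20.0 mol/L.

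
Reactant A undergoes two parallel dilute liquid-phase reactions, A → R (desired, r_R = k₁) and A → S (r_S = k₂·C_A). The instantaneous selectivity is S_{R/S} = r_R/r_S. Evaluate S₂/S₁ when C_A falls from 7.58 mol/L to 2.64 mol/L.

S_{R/S} = (k₁/k₂)·C_A⁻¹, so S₂/S₁ = (C_{A,2}/C_{A,1})⁻¹.
= 7.58/2.64 = 2.87.

2.87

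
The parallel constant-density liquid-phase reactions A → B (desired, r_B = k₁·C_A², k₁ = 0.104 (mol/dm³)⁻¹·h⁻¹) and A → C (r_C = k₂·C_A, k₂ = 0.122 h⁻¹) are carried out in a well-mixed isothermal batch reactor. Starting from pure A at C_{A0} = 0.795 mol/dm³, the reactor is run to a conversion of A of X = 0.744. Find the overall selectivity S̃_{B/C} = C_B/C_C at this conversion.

C_A = C_{A0}(1−X) = 0.2035 mol/dm³.
Along a PFR/batch, dC_C/dC_A = −r_C/(r_B+r_C) = −k₂/(k₂+k₁·C_A).
Integrating from C_{A0} to C_A: C_C = (0.122/0.104)·ln[(0.122+0.104·0.795)/(0.122+0.104·0.204)] = 1.173·ln(0.2047/0.1432) = 0.4193 mol/dm³.
Then C_B = (C_{A0}−C_A) − C_C = 0.5915 − 0.4193 = 0.1722 mol/dm³.
S̃_{B/C} = C_B/C_C = 0.1722/0.4193 = 0.411.

0.411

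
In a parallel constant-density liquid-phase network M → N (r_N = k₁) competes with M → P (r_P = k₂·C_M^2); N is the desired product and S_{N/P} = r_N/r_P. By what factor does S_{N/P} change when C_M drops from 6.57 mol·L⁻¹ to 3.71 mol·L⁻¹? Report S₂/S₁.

S_{N/P} = (k₁/k₂)·C_M^-2, so S₂/S₁ = (C_{M,2}/C_{M,1})^-2.
= (3.71/6.57)^(-2) = (0.5647)^(-2) = 3.14.

3.14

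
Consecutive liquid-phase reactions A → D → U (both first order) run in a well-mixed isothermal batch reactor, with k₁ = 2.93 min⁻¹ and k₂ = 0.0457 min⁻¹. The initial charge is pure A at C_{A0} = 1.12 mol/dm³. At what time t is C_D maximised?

The intermediate peaks when r₁ = r₂, i.e. k₁e^(−k₁t) = k₂e^(−k₂t), giving t_opt = ln(k₂/k₁)/(k₂−k₁).
= ln(0.0457/2.93)/(0.0457−2.93) = ln(0.01560)/-2.884 = -4.161/-2.884 = 1.44 min.

1.44 min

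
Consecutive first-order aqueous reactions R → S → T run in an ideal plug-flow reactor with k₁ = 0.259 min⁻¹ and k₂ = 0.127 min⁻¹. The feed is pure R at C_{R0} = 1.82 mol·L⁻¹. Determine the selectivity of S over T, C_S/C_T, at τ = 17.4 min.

The intermediate concentration in a first-order A→B→C sequence is C_S = k₁C_{R0}(e^(−k₁τ) − e^(−k₂τ))/(k₂−k₁).
e^(−k₁τ) = e^(−0.259×17.4) = e^(−4.507) = 0.01104; e^(−k₂τ) = e^(−2.210) = 0.1097.
C_S = 0.259×1.82/(0.127−0.259) × (0.01104−0.1097) = (-3.571)×(-0.09869) = 0.3524 mol·L⁻¹.
C_R = C_{R0}e^(−k₁τ) = 0.02009 mol·L⁻¹, so C_T = C_{R0}−C_R−C_S = 1.447 mol·L⁻¹; C_S/C_T = 0.243.

0.243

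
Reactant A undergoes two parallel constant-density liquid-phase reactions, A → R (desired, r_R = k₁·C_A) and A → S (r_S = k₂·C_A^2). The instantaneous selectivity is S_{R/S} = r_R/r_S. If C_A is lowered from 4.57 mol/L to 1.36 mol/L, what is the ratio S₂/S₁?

3.36

S_{R/S} = (k₁/k₂)·C_A⁻¹, so S₂/S₁ = (C_{A,2}/C_{A,1})⁻¹.
= 4.57/1.36 = 3.36.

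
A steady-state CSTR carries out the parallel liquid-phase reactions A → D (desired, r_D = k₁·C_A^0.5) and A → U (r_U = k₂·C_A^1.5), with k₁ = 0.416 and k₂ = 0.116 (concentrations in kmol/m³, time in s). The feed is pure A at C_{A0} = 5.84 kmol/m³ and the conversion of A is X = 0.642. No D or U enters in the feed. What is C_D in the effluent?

2.37 kmol/m³

Exit C_A = C_{A0}(1−X) = 5.84×0.358 = 2.091 kmol/m³.
In a CSTR the entire volume is at exit conditions, so r_D = 0.416×2.091^0.5 = 0.6015 and r_U = 0.116×2.091^1.5 = 0.3507.
Fraction of consumed A going to D: r_D/(r_D+r_U) = 0.6317.
C_D = 0.6317·C_{A0}·X = 0.6317×5.84×0.642 = 2.37 kmol/m³.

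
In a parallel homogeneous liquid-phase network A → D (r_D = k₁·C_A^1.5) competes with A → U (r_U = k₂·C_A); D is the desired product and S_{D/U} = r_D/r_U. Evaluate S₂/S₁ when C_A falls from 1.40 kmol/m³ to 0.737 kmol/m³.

S_{D/U} = (k₁/k₂)·C_A^0.5, so S₂/S₁ = (C_{A,2}/C_{A,1})^0.5.
= (0.737/1.40)^0.5 = (0.5264)^0.5 = 0.726.
Selectivity toward D falls as C_A falls — high-concentration operation is favoured.

0.726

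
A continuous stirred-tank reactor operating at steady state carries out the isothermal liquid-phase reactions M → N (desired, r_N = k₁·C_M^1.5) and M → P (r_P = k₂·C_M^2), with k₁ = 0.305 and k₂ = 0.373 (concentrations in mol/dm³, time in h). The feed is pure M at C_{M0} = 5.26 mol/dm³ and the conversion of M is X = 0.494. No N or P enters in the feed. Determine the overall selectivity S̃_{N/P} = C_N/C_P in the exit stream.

Exit C_M = C_{M0}(1−X) = 5.26×0.506 = 2.662 mol/dm³.
In a CSTR the entire volume is at exit conditions, so r_N = 0.305×2.662^1.5 = 1.324 and r_P = 0.373×2.662^2 = 2.642.
Overall selectivity = C_N/C_P = r_Nτ/(r_Pτ) = r_N/r_P = 0.501.

0.501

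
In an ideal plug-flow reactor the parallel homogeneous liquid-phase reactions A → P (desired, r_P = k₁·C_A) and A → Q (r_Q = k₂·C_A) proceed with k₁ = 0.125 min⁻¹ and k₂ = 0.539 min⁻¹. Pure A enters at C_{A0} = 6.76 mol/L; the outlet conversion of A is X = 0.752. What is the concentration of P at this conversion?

0.957 mol/L

C_A = C_{A0}(1−X) = 1.676 mol/L.
Both paths are first order in A, so the instantaneous fraction to P is constant: dC_P/d(−C_A) = k₁/(k₁+k₂) = 0.1883.
C_P = 0.1883·(C_{A0}−C_A) = 0.1883×5.084 = 0.957 mol/L.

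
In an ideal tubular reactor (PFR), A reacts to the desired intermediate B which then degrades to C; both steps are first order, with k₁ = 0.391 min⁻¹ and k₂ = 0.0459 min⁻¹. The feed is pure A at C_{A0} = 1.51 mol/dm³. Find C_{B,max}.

For a first-order series the maximum intermediate yield is C_{B,max}/C_{A0} = (k₁/k₂)^[k₂/(k₂−k₁)].
= (0.391/0.0459)^(0.0459/(0.0459−0.391)) = (8.519)^(-0.1330) = 0.7521.
C_{B,max} = 0.7521×1.51 = 1.14 mol/dm³.

1.14 mol/dm³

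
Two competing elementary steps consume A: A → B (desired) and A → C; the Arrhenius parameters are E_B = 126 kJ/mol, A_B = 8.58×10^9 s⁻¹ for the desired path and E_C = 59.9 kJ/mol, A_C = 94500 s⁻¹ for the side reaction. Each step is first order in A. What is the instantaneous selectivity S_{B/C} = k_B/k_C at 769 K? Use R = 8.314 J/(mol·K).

2.94

Since both paths have the same order in A, the concentration cancels and S_{B/C} = k_B/k_C = (A_B/A_C)·exp[(E_C−E_B)/(RT)].
(E_C−E_B)/(RT) = (59.9−126)×10³/(8.314×769) = -66100/6393 = -10.34.
k_B/k_C = (8.58×10^9/94500)·exp(-10.34) = 90794 × 3.236×10^-5 = 2.94.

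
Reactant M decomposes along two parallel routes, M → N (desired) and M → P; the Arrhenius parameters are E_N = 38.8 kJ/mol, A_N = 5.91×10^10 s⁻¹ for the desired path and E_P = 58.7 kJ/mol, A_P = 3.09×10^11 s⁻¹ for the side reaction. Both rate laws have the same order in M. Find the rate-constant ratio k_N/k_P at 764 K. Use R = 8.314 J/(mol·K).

k_N/k_P = (A_N/A_P)·exp[−(E_N−E_P)/(RT)] = (A_N/A_P)·exp[(E_P−E_N)/(RT)].
(E_P−E_N)/(RT) = (58.7−38.8)×10³/(8.314×764) = 19900/6352 = 3.133.
k_N/k_P = (5.91×10^10/3.09×10^11)·exp(3.133) = 0.1913 × 22.94 = 4.39.
Since E_N < E_P, lowering the temperature improves selectivity toward N.

4.39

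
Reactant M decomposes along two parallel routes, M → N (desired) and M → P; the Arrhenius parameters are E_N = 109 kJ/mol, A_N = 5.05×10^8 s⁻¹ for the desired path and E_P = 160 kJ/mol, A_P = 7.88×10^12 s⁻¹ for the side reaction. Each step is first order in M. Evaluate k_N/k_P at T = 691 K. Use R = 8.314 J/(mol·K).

Since both paths have the same order in M, the concentration cancels and S_{N/P} = k_N/k_P = (A_N/A_P)·exp[(E_P−E_N)/(RT)].
(E_P−E_N)/(RT) = (160−109)×10³/(8.314×691) = 51000/5745 = 8.877.
k_N/k_P = (5.05×10^8/7.88×10^12)·exp(8.877) = 6.409×10^-5 × 7168 = 0.459.

0.459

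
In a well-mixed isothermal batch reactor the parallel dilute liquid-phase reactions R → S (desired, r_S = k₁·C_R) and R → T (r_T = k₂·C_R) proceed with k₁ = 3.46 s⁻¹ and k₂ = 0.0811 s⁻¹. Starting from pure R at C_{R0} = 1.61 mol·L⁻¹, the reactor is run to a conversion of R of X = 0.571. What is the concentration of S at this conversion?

0.898 mol·L⁻¹

C_R = C_{R0}(1−X) = 0.6907 mol·L⁻¹.
Both paths are first order in R, so the instantaneous fraction to S is constant: dC_S/d(−C_R) = k₁/(k₁+k₂) = 0.9771.
C_S = 0.9771·(C_{R0}−C_R) = 0.9771×0.9193 = 0.898 mol·L⁻¹.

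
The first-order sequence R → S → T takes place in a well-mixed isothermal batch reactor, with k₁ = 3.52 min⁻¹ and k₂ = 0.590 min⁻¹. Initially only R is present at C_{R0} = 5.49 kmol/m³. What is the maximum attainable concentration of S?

At the optimum, C_{S,max}/C_{R0} = (k₁/k₂)^[k₂/(k₂−k₁)].
= (3.52/0.590)^(0.590/(0.590−3.52)) = (5.966)^(-0.2014) = 0.6979.
C_{S,max} = 0.6979×5.49 = 3.83 kmol/m³.

3.83 kmol/m³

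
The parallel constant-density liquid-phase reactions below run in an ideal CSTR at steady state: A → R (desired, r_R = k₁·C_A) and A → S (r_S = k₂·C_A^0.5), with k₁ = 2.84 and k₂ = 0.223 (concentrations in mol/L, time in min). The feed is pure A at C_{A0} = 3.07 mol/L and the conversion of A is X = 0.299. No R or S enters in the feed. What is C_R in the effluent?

0.871 mol/L

Exit C_A = C_{A0}(1−X) = 3.07×0.701 = 2.152 mol/L.
In a CSTR the entire volume is at exit conditions, so r_R = 2.84×2.152 = 6.112 and r_S = 0.223×2.152^0.5 = 0.3271.
Fraction of consumed A going to R: r_R/(r_R+r_S) = 0.9492.
C_R = 0.9492·C_{A0}·X = 0.9492×3.07×0.299 = 0.871 mol/L.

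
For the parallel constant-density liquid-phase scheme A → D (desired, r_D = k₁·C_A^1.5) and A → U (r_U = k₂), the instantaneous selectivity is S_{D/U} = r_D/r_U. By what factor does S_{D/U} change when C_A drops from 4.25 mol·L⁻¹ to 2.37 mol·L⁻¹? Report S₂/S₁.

S_{D/U} = (k₁/k₂)·C_A^1.5, so S₂/S₁ = (C_{A,2}/C_{A,1})^1.5.
= (2.37/4.25)^1.5 = (0.5576)^1.5 = 0.416.

0.416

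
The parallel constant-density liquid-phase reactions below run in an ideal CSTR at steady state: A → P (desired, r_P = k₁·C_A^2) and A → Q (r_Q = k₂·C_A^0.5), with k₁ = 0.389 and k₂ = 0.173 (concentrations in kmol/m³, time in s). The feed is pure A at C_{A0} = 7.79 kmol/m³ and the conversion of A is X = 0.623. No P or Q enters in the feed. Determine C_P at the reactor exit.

4.46 kmol/m³

Exit C_A = C_{A0}(1−X) = 7.79×0.377 = 2.937 kmol/m³.
In a CSTR the entire volume is at exit conditions, so r_P = 0.389×2.937^2 = 3.355 and r_Q = 0.173×2.937^0.5 = 0.2965.
Fraction of consumed A going to P: r_P/(r_P+r_Q) = 0.9188.
C_P = 0.9188·C_{A0}·X = 0.9188×7.79×0.623 = 4.46 kmol/m³.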